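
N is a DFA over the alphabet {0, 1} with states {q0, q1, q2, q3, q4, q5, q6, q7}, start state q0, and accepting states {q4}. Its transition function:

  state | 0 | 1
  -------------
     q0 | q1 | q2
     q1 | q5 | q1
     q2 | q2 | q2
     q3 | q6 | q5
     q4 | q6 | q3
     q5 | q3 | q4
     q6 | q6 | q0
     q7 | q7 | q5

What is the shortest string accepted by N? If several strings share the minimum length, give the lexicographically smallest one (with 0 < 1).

001

A breadth-first search from q0 reaches an accepting state first via the path q0 → q1 → q5 → q4 on input 001.
No string of length < 3 is accepted (BFS exhausts all shorter strings without reaching an accepting state), and 001 is the lexicographically least accepting string of length 3.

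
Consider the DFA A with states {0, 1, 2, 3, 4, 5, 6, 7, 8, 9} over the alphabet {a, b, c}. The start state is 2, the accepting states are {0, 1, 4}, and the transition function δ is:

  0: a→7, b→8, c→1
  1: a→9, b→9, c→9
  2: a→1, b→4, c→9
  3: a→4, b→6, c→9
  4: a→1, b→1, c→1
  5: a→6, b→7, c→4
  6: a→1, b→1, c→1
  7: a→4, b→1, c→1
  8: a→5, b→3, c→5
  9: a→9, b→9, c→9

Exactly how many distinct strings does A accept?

The useful subgraph on states {1, 2, 4} is acyclic, so L(A) is finite; the longest accepting path visits 3 useful states, giving maximum string length 2.
Counting accepting paths from 2 by length: 2 of length 1, 3 of length 2. Total 5.

5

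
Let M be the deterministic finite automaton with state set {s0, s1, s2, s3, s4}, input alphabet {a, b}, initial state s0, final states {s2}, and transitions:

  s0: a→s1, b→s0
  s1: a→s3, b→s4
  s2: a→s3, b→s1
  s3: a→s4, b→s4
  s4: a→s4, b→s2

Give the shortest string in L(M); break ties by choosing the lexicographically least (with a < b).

A breadth-first search from s0 reaches an accepting state first via the path s0 → s1 → s4 → s2 on input abb.
No string of length < 3 is accepted (BFS exhausts all shorter strings without reaching an accepting state), and abb is the lexicographically least accepting string of length 3.

abb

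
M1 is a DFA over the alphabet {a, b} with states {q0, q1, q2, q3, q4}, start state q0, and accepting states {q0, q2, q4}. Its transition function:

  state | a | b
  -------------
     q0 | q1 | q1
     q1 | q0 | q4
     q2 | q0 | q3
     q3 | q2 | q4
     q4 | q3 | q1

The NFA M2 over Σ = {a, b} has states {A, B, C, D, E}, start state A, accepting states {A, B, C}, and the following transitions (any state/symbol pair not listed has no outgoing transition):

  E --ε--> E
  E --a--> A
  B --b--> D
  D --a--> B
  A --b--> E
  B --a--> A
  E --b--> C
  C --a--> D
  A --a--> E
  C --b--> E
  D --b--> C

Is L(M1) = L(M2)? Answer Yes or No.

Exploring the product automaton M1 × M2 from the start pair (q0, A), following both machines on each input symbol, reaches 5 state pairs: (q0, A), (q1, E), (q4, C), (q3, D), (q2, B).
M1 accepts in {q0, q2, q4} and M2 accepts in {A, B, C}. In every reachable pair the two components are either both accepting — (q0, A), (q4, C), (q2, B) — or both non-accepting, so no string is accepted by exactly one of the machines: L(M1) \ L(M2) and L(M2) \ L(M1) are both empty.
Hence every string is accepted by M1 iff it is accepted by M2, and the two languages coincide.

Yes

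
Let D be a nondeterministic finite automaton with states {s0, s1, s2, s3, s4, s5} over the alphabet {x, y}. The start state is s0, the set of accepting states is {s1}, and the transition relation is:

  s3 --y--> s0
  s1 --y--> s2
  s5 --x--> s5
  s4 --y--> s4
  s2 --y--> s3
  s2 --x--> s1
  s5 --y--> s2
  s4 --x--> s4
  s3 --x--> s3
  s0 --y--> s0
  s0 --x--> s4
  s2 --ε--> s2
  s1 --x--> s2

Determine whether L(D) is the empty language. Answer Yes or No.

The states reachable from the start state are {s0, s4}.
None of the accepting states {s1} is reachable, so no string is accepted and L(D) = ∅.

Yes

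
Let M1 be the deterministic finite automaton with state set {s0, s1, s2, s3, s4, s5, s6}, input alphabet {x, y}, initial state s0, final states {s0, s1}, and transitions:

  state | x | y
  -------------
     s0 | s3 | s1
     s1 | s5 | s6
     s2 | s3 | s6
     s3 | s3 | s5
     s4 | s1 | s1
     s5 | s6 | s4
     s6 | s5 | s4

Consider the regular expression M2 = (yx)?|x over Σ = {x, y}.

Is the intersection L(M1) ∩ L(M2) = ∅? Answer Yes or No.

No

The empty string ε is accepted by both M1 and M2.
Hence L(M1) ∩ L(M2) ≠ ∅.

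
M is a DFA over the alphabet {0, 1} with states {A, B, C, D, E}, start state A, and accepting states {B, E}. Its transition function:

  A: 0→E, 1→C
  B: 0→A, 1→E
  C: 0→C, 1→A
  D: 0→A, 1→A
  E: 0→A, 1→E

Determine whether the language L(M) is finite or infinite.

State A is reachable from the start and can reach an accepting state, and it lies on the cycle A → C → A.
Traversing that cycle any number of times yields accepted strings of unbounded length, so the language is infinite.

infinite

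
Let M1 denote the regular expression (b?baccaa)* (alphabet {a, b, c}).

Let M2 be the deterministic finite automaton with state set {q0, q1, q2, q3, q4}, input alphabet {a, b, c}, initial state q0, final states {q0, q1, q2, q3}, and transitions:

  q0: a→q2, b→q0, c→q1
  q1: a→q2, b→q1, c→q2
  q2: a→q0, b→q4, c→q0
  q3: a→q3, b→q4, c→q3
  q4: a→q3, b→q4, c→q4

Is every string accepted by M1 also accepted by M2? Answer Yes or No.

Converting the expression M1 to a DFA (subset construction, then merging equivalent states) gives the minimal DFA with states {r0, r1, r2, r3, r4, r5, r6, r7}, start state r0, accepting states {r0} and transitions r0: a→r1, b→r2, c→r1; r1: a→r1, b→r1, c→r1; r2: a→r3, b→r4, c→r1; r3: a→r1, b→r1, c→r5; r4: a→r3, b→r1, c→r1; r5: a→r1, b→r1, c→r6; r6: a→r7, b→r1, c→r1; r7: a→r0, b→r1, c→r1.
Exploring the product automaton M1 × M2 from the start pair (r0, q0), following both machines on each input symbol, reaches 12 state pairs: (r0, q0), (r1, q2), (r2, q0), (r1, q1), (r1, q0), (r1, q4), (r3, q2), (r4, q0), (r1, q3), (r5, q0), (r6, q1), (r7, q2).
M1 accepts in {r0} and M2 accepts in {q0, q1, q2, q3}. The reachable pairs whose M1-component is accepting are (r0, q0); in each of them the M2-component is accepting too, so the product for L(M1) \ L(M2) (M1-component accepting, M2-component rejecting) has no reachable accepting pair and the difference is empty.
Hence every string in L(M1) is also in L(M2).

Yes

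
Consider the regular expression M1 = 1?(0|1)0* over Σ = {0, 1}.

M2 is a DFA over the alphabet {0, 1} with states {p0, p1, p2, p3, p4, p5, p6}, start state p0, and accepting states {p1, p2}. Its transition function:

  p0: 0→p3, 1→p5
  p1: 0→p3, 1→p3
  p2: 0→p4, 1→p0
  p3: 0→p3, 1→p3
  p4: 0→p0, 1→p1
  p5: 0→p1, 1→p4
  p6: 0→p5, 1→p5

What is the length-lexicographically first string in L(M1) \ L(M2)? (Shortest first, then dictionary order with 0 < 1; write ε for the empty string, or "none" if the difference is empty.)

The string 0 is accepted by M1 but not by M2.
No shorter string lies in the difference, and 0 is the lexicographically first length-1 string in L(M1) \ L(M2).

0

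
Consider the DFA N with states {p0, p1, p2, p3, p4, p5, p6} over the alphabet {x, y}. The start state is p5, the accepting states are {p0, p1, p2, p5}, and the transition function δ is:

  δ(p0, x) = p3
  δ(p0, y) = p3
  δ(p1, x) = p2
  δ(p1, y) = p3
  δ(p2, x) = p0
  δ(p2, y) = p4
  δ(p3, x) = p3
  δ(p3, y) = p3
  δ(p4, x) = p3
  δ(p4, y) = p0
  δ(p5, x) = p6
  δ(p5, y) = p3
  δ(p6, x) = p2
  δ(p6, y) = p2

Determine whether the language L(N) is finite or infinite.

The useful states (reachable from p5 and able to reach an accepting state) are {p0, p2, p4, p5, p6}.
Restricted to these states the transition graph has no cycle, so every accepting path has bounded length and L is finite.

finite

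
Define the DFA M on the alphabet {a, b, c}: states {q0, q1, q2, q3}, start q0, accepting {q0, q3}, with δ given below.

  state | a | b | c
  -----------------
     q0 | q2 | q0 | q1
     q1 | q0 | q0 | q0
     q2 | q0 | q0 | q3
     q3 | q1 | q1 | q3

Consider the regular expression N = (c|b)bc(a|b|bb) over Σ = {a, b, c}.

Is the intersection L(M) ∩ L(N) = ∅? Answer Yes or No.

The string bbca is accepted by both M and N.
Hence L(M) ∩ L(N) ≠ ∅.

No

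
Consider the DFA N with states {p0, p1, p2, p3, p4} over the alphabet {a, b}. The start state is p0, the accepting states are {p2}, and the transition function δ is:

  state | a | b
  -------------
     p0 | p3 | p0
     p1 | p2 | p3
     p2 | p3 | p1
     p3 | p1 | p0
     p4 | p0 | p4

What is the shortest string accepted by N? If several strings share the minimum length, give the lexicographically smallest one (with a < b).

A breadth-first search from p0 reaches an accepting state first via the path p0 → p3 → p1 → p2 on input aaa.
No string of length < 3 is accepted (BFS exhausts all shorter strings without reaching an accepting state), and aaa is the lexicographically least accepting string of length 3.

aaa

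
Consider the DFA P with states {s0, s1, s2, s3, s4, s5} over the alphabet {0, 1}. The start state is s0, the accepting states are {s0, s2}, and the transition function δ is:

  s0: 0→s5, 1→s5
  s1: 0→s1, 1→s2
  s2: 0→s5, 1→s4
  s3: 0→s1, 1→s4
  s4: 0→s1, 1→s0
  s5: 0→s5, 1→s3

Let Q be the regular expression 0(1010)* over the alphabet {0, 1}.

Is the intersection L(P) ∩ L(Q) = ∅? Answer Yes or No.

Converting the expression Q to a DFA (subset construction, then merging equivalent states) gives the minimal DFA with states {q0, q1, q2, q3, q4}, start state q0, accepting states {q1} and transitions q0: 0→q1, 1→q2; q1: 0→q2, 1→q3; q2: 0→q2, 1→q2; q3: 0→q4, 1→q2; q4: 0→q2, 1→q0.
Exploring the product automaton P × Q from the start pair (s0, q0), following both machines on each input symbol, reaches 11 state pairs: (s0, q0), (s5, q1), (s5, q2), (s3, q3), (s3, q2), (s1, q4), (s4, q2), (s1, q2), (s2, q0), (s0, q2), (s2, q2).
P accepts in {s0, s2} and Q accepts in {q1}; no reachable pair has both components accepting, so no string drives both machines to acceptance simultaneously and L(P) ∩ L(Q) = ∅.
So no string is accepted by both, and the intersection is empty.

Yes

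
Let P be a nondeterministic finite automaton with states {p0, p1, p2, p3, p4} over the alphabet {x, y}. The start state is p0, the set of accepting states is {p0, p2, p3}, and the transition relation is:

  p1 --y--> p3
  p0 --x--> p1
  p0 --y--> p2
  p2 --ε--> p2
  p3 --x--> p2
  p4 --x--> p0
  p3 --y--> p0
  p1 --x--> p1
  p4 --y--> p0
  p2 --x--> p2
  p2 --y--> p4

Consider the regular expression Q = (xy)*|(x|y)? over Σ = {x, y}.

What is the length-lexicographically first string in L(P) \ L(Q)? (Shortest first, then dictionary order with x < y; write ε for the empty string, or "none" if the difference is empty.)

yx

The string yx is accepted by P but not by Q.
No shorter string lies in the difference, and yx is the lexicographically first length-2 string in L(P) \ L(Q).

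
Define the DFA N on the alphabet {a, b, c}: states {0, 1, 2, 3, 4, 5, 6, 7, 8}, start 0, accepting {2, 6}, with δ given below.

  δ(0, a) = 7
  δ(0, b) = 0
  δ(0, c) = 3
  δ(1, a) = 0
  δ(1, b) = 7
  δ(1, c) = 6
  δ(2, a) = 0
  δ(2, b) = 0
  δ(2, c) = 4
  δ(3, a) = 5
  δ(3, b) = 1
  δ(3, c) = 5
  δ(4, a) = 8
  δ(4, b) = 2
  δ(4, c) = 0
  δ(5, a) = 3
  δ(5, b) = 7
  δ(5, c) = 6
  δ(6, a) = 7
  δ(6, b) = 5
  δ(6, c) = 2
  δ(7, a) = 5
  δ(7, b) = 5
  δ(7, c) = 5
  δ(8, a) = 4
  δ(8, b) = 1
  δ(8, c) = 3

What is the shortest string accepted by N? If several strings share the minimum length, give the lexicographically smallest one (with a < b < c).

aac

A breadth-first search from 0 reaches an accepting state first via the path 0 → 7 → 5 → 6 on input aac.
No string of length < 3 is accepted (BFS exhausts all shorter strings without reaching an accepting state), and aac is the lexicographically least accepting string of length 3.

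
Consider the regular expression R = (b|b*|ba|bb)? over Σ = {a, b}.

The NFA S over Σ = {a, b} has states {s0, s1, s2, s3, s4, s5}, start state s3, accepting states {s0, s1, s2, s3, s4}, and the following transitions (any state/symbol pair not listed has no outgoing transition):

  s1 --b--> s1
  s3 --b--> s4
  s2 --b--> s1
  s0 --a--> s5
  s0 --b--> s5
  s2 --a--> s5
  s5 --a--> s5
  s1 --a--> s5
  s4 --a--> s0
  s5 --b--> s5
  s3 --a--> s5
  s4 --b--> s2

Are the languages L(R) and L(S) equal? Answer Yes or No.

Converting the expression R to a DFA (subset construction, then merging equivalent states) gives the minimal DFA with states {r0, r1, r2, r3, r4}, start state r0, accepting states {r0, r2, r3, r4} and transitions r0: a→r1, b→r2; r1: a→r1, b→r1; r2: a→r3, b→r4; r3: a→r1, b→r1; r4: a→r1, b→r4.
Exploring the product automaton R × S from the start pair (r0, s3), following both machines on each input symbol, reaches 6 state pairs: (r0, s3), (r1, s5), (r2, s4), (r3, s0), (r4, s2), (r4, s1).
R accepts in {r0, r2, r3, r4} and S accepts in {s0, s1, s2, s3, s4}. In every reachable pair the two components are either both accepting — (r0, s3), (r2, s4), (r3, s0), (r4, s2), (r4, s1) — or both non-accepting, so no string is accepted by exactly one of the machines: L(R) \ L(S) and L(S) \ L(R) are both empty.
Hence every string is accepted by R iff it is accepted by S, and the two languages coincide.

Yes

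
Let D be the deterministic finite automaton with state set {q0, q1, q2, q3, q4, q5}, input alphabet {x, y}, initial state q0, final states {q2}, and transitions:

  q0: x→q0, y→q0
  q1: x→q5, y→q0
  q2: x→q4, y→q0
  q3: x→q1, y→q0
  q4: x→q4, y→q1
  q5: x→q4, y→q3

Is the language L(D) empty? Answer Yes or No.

Yes

The states reachable from the start state are {q0}.
None of the accepting states {q2} is reachable, so no string is accepted and L(D) = ∅.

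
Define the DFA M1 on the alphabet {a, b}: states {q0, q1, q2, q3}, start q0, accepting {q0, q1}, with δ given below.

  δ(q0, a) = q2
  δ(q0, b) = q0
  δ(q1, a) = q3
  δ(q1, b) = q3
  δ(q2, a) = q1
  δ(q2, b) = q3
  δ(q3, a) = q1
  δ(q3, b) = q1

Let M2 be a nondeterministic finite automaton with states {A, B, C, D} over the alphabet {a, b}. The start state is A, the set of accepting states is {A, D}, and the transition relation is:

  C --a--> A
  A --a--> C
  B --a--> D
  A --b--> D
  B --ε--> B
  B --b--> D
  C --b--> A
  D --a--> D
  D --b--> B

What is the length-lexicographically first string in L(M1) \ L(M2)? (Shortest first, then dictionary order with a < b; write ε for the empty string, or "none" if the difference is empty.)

The string bb is accepted by M1 but not by M2.
No shorter string lies in the difference, and bb is the lexicographically first length-2 string in L(M1) \ L(M2).

bb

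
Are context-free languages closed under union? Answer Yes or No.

Yes

Take grammars for L₁ and L₂ with disjoint nonterminals and start symbols S₁, S₂; the grammar with a new start symbol and productions S → S₁ | S₂ generates L₁ ∪ L₂.
So the context-free languages are closed under union.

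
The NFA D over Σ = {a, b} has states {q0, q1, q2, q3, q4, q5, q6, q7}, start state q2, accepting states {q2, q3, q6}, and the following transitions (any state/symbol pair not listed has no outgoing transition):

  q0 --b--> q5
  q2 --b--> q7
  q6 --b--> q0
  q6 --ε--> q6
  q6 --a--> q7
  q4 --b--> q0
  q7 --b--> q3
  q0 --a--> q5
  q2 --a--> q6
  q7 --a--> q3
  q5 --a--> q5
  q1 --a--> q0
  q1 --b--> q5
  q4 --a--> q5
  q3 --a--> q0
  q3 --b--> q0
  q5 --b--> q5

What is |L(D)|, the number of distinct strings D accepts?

6

The useful subgraph on states {q2, q3, q6, q7} is acyclic, so L(D) is finite; the longest accepting path visits 4 useful states, giving maximum string length 3.
Counting accepting paths from q2 by length: 1 of length 0, 1 of length 1, 2 of length 2, 2 of length 3. Total 6.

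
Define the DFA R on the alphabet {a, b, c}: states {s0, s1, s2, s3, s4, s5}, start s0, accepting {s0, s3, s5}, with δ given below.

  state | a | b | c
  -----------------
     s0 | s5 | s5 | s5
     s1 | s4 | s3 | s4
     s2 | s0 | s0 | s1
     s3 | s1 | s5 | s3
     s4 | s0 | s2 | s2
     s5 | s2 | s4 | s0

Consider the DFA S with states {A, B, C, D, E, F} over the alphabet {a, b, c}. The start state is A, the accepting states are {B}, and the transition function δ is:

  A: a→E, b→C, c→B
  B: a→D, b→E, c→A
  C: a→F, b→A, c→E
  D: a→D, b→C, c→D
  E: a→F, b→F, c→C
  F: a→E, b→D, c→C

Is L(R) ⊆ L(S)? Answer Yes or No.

No

The empty string ε is in L(R) but not in L(S).
So L(R) ⊄ L(S).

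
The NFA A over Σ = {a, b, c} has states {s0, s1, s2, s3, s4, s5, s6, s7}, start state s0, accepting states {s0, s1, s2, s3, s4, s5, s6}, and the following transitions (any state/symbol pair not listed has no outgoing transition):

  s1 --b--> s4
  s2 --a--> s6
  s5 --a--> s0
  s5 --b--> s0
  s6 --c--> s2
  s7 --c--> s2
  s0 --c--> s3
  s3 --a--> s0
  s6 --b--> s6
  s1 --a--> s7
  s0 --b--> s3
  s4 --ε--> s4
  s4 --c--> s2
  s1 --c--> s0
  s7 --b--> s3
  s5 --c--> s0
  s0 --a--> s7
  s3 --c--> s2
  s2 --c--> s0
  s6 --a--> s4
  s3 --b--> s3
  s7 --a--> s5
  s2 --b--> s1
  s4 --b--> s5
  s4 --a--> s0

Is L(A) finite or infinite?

State s0 is reachable from the start and can reach an accepting state, and it lies on the cycle s0 → s3 → s0.
Traversing that cycle any number of times yields accepted strings of unbounded length, so the language is infinite.

infinite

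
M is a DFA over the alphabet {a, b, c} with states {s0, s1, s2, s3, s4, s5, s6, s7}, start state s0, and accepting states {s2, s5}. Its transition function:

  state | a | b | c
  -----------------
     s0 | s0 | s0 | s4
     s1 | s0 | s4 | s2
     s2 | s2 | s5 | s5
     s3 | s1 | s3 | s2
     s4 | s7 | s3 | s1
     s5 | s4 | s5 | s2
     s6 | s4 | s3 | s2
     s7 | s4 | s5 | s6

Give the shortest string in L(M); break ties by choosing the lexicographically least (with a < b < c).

A breadth-first search from s0 reaches an accepting state first via the path s0 → s4 → s7 → s5 on input cab.
No string of length < 3 is accepted (BFS exhausts all shorter strings without reaching an accepting state), and cab is the lexicographically least accepting string of length 3.

cab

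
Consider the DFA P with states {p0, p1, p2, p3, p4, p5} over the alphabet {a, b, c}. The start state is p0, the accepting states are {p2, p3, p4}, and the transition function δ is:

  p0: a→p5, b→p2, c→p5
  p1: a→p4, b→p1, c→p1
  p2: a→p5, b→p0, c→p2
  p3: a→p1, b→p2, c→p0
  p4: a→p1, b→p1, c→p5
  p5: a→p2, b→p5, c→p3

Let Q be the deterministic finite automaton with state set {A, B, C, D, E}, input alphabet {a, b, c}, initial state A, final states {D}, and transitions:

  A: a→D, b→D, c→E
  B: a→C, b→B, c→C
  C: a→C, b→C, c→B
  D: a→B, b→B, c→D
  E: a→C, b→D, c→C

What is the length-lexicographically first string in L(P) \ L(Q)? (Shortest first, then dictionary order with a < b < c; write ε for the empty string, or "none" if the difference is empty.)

The string aa is accepted by P but not by Q.
No shorter string lies in the difference, and aa is the lexicographically first length-2 string in L(P) \ L(Q).

aa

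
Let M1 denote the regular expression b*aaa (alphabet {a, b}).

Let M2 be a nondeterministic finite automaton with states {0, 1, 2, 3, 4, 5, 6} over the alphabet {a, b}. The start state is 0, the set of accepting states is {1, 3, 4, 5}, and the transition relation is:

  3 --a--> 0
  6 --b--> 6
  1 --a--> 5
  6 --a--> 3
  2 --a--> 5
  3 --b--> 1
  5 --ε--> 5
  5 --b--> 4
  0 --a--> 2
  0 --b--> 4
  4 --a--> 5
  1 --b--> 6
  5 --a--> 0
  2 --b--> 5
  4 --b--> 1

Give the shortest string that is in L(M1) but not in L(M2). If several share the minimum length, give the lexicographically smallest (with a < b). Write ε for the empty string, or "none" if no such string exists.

The string aaa is accepted by M1 but not by M2.
No shorter string lies in the difference, and aaa is the lexicographically first length-3 string in L(M1) \ L(M2).

aaa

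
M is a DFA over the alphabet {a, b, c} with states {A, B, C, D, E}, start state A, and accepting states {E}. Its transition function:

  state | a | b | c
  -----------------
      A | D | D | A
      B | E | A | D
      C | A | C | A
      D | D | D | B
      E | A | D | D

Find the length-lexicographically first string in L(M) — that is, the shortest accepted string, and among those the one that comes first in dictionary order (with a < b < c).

aca

A breadth-first search from A reaches an accepting state first via the path A → D → B → E on input aca.
No string of length < 3 is accepted (BFS exhausts all shorter strings without reaching an accepting state), and aca is the lexicographically least accepting string of length 3.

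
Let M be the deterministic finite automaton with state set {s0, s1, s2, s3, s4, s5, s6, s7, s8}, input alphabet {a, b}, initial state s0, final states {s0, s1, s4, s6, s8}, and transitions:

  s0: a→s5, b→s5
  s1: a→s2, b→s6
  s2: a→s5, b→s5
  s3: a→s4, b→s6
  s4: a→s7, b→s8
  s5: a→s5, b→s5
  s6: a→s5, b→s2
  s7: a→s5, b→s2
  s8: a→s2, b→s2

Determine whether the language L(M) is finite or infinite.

The useful states (reachable from s0 and able to reach an accepting state) are {s0}.
Restricted to these states the transition graph has no cycle, so every accepting path has bounded length and L is finite.

finite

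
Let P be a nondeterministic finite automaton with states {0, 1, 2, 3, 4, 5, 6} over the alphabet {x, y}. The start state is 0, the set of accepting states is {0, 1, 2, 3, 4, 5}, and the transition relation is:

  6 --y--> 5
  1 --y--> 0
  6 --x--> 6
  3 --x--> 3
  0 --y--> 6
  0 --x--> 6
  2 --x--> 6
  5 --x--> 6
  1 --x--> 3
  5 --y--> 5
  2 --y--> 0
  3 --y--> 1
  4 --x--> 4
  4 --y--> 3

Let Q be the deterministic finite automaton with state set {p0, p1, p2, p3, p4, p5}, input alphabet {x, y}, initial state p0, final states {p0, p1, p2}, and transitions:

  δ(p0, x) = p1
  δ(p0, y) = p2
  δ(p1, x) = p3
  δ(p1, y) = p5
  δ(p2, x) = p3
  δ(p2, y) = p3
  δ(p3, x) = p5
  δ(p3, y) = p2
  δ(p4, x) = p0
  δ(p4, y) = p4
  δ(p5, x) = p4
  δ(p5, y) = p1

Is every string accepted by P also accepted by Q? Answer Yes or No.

The string xy is in L(P) but not in L(Q).
So L(P) ⊄ L(Q).

No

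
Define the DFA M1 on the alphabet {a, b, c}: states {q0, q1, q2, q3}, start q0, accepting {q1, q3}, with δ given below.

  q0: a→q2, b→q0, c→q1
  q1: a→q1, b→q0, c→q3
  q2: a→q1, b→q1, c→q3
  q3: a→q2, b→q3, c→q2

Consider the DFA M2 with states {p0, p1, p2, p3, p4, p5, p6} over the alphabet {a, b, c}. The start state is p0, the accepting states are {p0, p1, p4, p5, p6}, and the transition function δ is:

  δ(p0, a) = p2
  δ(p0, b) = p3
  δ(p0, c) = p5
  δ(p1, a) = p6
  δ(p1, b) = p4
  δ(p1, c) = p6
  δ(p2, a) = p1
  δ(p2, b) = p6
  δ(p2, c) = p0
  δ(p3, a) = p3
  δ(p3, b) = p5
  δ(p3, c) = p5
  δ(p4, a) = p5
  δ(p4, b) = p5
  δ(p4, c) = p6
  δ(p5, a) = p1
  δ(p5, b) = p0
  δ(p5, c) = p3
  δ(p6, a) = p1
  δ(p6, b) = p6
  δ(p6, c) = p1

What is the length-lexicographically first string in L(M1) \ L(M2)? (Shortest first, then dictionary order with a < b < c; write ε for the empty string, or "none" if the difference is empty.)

cc

The string cc is accepted by M1 but not by M2.
No shorter string lies in the difference, and cc is the lexicographically first length-2 string in L(M1) \ L(M2).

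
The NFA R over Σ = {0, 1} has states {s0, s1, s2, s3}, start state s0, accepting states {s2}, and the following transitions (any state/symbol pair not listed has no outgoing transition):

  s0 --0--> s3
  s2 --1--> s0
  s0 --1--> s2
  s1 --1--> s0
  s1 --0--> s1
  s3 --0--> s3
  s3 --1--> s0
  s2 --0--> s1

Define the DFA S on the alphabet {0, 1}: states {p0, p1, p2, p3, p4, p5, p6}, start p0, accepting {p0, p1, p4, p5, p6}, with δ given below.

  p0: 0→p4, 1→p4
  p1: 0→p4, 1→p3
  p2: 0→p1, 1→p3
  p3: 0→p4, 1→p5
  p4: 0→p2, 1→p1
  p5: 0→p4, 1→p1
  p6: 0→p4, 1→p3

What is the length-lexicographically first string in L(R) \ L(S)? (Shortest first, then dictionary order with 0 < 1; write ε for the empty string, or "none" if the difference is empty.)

011

The string 011 is accepted by R but not by S.
No shorter string lies in the difference, and 011 is the lexicographically first length-3 string in L(R) \ L(S).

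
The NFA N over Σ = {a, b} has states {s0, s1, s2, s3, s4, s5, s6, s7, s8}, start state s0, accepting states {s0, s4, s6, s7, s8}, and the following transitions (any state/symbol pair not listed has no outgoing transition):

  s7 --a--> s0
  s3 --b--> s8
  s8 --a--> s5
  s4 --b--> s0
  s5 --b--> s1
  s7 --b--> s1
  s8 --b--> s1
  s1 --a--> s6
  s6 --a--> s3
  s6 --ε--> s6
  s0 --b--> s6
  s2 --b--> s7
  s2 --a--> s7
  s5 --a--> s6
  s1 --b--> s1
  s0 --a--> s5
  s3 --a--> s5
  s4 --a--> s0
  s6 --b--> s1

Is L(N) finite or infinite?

infinite

State s1 is reachable from the start and can reach an accepting state, and it lies on the cycle s1 → s1.
Traversing that cycle any number of times yields accepted strings of unbounded length, so the language is infinite.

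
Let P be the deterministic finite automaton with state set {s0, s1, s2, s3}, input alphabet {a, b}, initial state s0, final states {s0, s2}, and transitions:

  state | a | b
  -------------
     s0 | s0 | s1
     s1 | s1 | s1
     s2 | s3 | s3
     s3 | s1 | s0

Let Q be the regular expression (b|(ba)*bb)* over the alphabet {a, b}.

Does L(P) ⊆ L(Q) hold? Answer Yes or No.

The string a is in L(P) but not in L(Q).
So L(P) ⊄ L(Q).

No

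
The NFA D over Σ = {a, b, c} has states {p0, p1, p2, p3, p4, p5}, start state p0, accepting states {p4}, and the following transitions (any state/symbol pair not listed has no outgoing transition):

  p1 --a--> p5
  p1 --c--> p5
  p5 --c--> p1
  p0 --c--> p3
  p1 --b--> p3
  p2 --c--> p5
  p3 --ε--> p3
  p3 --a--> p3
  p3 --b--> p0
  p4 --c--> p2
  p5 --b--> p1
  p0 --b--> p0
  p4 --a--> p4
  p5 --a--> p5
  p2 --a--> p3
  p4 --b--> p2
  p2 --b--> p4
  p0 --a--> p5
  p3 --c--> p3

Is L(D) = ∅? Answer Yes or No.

Yes

The states reachable from the start state are {p0, p1, p3, p5}.
None of the accepting states {p4} is reachable, so no string is accepted and L(D) = ∅.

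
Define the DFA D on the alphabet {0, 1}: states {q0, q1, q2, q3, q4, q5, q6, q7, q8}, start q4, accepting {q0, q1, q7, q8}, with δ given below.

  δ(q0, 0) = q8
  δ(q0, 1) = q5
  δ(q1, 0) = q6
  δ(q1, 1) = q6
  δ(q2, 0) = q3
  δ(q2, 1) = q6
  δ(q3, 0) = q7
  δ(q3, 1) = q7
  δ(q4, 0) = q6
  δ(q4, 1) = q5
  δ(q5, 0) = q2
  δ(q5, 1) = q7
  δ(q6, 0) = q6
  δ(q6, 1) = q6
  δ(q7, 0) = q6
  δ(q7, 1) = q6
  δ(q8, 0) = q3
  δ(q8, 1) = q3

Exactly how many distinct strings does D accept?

3

The useful subgraph on states {q2, q3, q4, q5, q7} is acyclic, so L(D) is finite; the longest accepting path visits 5 useful states, giving maximum string length 4.
Counting accepting paths from q4 by length: 1 of length 2, 2 of length 4. Total 3.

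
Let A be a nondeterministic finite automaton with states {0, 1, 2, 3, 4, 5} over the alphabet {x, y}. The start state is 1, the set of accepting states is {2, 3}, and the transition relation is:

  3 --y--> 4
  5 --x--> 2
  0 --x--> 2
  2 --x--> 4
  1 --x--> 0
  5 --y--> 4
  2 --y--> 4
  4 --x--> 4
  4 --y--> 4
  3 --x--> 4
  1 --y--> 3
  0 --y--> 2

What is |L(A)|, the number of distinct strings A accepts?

3

The useful subgraph on states {0, 1, 2, 3} is acyclic, so L(A) is finite; the longest accepting path visits 3 useful states, giving maximum string length 2.
Counting accepting paths from 1 by length: 1 of length 1, 2 of length 2. Total 3.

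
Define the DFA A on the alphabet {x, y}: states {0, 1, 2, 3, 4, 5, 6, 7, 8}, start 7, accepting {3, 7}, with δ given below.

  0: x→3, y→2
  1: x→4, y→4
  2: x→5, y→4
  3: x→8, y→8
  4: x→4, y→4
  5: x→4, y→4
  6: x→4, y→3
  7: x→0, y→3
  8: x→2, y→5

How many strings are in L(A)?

The useful subgraph on states {0, 3, 7} is acyclic, so L(A) is finite; the longest accepting path visits 3 useful states, giving maximum string length 2.
Counting accepting paths from 7 by length: 1 of length 0, 1 of length 1, 1 of length 2. Total 3.

3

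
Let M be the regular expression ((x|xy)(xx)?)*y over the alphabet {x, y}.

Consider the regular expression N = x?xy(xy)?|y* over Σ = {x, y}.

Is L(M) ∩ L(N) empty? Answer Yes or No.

The string y is accepted by both M and N.
Hence L(M) ∩ L(N) ≠ ∅.

No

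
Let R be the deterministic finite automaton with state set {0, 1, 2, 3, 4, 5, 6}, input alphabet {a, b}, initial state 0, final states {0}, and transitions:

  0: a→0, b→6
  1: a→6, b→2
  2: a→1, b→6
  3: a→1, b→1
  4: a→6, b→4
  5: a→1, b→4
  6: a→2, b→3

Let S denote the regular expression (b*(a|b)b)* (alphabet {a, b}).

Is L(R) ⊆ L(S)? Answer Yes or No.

No

The string a is in L(R) but not in L(S).
So L(R) ⊄ L(S).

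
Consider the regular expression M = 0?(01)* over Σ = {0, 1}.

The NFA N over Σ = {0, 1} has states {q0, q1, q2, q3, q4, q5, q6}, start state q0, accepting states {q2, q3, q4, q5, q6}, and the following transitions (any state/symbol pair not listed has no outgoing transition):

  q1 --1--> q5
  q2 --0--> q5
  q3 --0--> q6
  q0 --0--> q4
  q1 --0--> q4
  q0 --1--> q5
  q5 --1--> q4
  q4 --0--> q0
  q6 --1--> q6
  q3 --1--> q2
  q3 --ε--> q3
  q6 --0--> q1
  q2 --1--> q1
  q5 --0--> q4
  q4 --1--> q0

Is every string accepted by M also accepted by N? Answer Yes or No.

The empty string ε is in L(M) but not in L(N).
So L(M) ⊄ L(N).

No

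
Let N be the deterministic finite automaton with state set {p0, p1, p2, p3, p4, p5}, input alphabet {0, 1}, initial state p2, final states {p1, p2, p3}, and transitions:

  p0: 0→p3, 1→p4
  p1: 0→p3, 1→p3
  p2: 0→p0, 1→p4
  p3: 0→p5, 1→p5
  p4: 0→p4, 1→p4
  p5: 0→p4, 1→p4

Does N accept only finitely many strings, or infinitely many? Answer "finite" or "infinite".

finite

The useful states (reachable from p2 and able to reach an accepting state) are {p0, p2, p3}.
Restricted to these states the transition graph has no cycle, so every accepting path has bounded length and L is finite.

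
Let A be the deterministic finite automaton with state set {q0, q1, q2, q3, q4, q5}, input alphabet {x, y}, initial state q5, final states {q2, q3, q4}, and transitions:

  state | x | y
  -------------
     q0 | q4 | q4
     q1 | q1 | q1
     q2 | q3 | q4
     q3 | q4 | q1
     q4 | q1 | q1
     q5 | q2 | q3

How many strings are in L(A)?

The useful subgraph on states {q2, q3, q4, q5} is acyclic, so L(A) is finite; the longest accepting path visits 4 useful states, giving maximum string length 3.
Counting accepting paths from q5 by length: 2 of length 1, 3 of length 2, 1 of length 3. Total 6.

6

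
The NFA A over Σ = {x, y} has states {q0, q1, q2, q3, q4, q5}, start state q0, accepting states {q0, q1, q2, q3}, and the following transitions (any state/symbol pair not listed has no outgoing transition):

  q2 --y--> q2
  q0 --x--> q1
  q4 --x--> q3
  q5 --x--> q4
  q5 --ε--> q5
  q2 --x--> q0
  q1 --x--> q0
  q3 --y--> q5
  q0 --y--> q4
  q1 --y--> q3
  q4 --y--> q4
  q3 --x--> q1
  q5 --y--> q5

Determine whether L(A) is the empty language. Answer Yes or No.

No

The empty string ε is accepted: the run q0 ends in the accepting state q0.
Since at least one string is accepted, L(A) is not empty.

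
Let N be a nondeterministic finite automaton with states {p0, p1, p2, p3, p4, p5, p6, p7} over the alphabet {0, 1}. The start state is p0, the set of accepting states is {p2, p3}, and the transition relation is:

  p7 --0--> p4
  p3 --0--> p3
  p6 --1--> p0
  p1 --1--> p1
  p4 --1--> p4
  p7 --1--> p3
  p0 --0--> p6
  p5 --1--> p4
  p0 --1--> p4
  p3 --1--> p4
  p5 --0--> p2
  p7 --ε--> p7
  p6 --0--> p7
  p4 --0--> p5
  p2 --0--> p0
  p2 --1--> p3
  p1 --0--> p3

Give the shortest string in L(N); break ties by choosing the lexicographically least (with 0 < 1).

001

A breadth-first search from p0 reaches an accepting state first via the path p0 → p6 → p7 → p3 on input 001.
No string of length < 3 is accepted (BFS exhausts all shorter strings without reaching an accepting state), and 001 is the lexicographically least accepting string of length 3.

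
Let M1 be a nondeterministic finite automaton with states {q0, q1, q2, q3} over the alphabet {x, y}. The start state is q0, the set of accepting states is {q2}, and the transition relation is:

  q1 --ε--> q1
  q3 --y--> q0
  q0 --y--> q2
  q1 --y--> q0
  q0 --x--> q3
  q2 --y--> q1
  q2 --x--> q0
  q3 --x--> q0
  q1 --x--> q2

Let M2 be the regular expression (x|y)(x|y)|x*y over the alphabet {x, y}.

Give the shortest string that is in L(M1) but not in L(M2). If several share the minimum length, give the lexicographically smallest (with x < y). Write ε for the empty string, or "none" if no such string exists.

The string xyy is accepted by M1 but not by M2.
No shorter string lies in the difference, and xyy is the lexicographically first length-3 string in L(M1) \ L(M2).

xyy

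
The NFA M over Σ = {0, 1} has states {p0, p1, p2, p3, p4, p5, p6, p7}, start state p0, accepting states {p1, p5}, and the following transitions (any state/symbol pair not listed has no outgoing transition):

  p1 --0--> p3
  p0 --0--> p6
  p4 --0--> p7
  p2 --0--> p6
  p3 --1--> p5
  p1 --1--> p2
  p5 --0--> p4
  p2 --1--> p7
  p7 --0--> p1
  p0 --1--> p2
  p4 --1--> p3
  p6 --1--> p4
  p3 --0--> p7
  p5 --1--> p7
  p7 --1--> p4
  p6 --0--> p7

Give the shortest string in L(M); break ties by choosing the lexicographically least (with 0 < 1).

A breadth-first search from p0 reaches an accepting state first via the path p0 → p6 → p7 → p1 on input 000.
No string of length < 3 is accepted (BFS exhausts all shorter strings without reaching an accepting state), and 000 is the lexicographically least accepting string of length 3.

000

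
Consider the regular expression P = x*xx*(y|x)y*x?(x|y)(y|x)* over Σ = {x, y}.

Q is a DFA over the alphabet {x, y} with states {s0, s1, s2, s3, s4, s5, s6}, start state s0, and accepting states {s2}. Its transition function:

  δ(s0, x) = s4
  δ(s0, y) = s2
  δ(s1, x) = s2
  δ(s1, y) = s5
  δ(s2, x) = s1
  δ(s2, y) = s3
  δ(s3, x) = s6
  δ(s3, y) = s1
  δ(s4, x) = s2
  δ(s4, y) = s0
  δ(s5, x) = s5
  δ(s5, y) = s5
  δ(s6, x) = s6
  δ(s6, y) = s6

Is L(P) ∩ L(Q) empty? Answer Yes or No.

The string xyy is accepted by both P and Q.
Hence L(P) ∩ L(Q) ≠ ∅.

No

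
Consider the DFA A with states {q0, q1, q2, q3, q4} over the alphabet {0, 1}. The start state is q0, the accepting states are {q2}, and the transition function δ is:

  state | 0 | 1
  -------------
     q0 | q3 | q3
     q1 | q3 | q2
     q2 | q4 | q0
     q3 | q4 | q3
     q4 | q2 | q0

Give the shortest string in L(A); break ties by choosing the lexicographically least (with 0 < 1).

A breadth-first search from q0 reaches an accepting state first via the path q0 → q3 → q4 → q2 on input 000.
No string of length < 3 is accepted (BFS exhausts all shorter strings without reaching an accepting state), and 000 is the lexicographically least accepting string of length 3.

000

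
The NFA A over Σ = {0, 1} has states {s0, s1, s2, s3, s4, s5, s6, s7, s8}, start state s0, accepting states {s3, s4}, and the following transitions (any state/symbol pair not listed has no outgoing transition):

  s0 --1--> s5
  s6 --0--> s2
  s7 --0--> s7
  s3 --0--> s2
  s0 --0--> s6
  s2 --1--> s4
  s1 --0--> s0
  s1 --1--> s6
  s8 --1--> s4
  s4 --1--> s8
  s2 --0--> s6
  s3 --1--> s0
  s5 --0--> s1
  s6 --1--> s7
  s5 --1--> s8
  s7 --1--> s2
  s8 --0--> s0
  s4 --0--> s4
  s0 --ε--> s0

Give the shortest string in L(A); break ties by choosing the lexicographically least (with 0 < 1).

001

A breadth-first search from s0 reaches an accepting state first via the path s0 → s6 → s2 → s4 on input 001.
No string of length < 3 is accepted (BFS exhausts all shorter strings without reaching an accepting state), and 001 is the lexicographically least accepting string of length 3.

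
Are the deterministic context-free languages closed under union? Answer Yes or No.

No

{aⁿbⁿ : n≥0} and {aⁿb²ⁿ : n≥0} are each accepted by a deterministic PDA (push the a's; pop one per b, respectively one per two b's), but their union U is not. Suppose a DPDA M accepted U. Being deterministic, M has a single run on aⁿb²ⁿ, and since aⁿbⁿ ∈ U that run passes through an accepting configuration right after consuming the prefix aⁿbⁿ and then goes on to accept again after n more b's. Build an ordinary (nondeterministic) PDA M′ that simulates M on a's and b's and, at any moment when M is in an accepting state, may switch to a second mode in which it reads only c's, feeding each c to M as a b; M′ accepts when M does. Then M′ accepts aⁱbʲcᵏ (k≥1) exactly when both aⁱbʲ ∈ U and aⁱbʲ⁺ᵏ ∈ U, and checking the four cases (i=j or j=2i, combined with j+k=i or j+k=2i) leaves only i=j=k: so L(M′) ∩ a*b*c⁺ = {aⁿbⁿcⁿ : n≥1} would be context-free, which it is not (pumping lemma) — contradiction. (The union is an unambiguous CFL; it is determinism, not unambiguity, that fails.)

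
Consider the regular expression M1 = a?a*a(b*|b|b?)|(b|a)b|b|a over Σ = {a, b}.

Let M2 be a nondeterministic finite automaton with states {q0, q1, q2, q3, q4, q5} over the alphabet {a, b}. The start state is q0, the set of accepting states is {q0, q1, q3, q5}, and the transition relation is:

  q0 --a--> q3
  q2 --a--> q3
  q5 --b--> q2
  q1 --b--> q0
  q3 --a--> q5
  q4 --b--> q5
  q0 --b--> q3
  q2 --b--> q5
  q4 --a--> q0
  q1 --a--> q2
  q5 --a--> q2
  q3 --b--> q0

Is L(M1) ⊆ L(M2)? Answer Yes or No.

The string aaa is in L(M1) but not in L(M2).
So L(M1) ⊄ L(M2).

No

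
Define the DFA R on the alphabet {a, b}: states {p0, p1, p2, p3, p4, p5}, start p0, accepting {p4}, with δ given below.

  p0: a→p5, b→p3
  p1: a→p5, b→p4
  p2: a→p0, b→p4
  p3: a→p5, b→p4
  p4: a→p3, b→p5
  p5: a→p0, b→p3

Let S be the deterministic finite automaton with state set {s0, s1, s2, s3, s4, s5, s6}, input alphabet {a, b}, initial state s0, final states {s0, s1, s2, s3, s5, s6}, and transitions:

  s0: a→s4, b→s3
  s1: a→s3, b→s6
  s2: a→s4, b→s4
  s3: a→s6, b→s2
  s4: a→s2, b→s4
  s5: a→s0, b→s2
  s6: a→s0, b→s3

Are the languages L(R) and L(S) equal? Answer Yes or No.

The string abb is accepted by R but rejected by S.
So L(R) ≠ L(S).

No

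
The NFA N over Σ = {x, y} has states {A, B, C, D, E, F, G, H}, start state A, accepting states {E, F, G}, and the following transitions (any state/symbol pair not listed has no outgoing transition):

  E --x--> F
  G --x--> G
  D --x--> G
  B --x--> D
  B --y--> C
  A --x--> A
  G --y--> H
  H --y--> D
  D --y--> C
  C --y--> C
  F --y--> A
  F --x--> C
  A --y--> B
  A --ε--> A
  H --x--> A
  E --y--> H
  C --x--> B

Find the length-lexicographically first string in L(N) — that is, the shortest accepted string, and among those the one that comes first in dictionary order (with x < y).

A breadth-first search from A reaches an accepting state first via the path A → B → D → G on input yxx.
No string of length < 3 is accepted (BFS exhausts all shorter strings without reaching an accepting state), and yxx is the lexicographically least accepting string of length 3.

yxx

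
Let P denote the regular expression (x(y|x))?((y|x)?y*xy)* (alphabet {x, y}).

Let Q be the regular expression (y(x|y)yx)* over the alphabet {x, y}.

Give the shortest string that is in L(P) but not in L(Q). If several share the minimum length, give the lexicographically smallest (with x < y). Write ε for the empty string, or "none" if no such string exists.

xx

The string xx is accepted by P but not by Q.
No shorter string lies in the difference, and xx is the lexicographically first length-2 string in L(P) \ L(Q).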